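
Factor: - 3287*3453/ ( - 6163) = 3^1 * 19^1*173^1*1151^1*6163^(-1 ) = 11350011/6163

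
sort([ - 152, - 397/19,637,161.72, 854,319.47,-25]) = [ - 152,- 25,-397/19,161.72,319.47, 637,854]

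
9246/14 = 660 + 3/7 = 660.43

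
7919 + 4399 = 12318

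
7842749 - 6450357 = 1392392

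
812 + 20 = 832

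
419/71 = 419/71  =  5.90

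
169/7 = 169/7 = 24.14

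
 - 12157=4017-16174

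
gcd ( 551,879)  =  1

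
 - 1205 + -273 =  - 1478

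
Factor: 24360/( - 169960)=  - 3^1 * 29^1* 607^( - 1) =- 87/607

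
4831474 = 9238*523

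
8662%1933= 930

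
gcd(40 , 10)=10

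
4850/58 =83 + 18/29=83.62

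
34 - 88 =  - 54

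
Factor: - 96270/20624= - 2^(-3 )* 3^1*5^1*1289^(-1)*3209^1  =  -  48135/10312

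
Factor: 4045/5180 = 2^( - 2)*7^( -1)*37^( - 1)*809^1 = 809/1036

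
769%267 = 235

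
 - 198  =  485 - 683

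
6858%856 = 10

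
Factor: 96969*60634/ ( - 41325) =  - 1959872782/13775=- 2^1 * 5^( - 2 )*7^1*19^(-1) *29^( - 1)*61^1*71^1*32323^1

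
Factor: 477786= 2^1*3^1*79631^1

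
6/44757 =2/14919 =0.00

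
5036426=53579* 94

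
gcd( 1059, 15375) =3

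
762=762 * 1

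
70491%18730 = 14301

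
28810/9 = 3201 + 1/9 = 3201.11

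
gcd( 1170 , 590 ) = 10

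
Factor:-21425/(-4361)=5^2 * 7^( - 2) * 89^(-1 )*  857^1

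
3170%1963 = 1207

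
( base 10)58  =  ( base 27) 24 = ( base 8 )72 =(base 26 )26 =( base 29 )20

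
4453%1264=661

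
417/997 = 417/997 = 0.42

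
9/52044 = 3/17348 = 0.00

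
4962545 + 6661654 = 11624199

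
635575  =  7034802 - 6399227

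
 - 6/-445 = 6/445 = 0.01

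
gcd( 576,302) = 2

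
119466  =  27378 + 92088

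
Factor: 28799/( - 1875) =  - 3^( - 1) * 5^( - 4)*31^1*929^1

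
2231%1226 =1005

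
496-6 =490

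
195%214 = 195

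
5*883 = 4415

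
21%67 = 21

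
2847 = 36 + 2811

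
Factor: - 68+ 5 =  - 63 = -3^2 * 7^1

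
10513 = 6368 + 4145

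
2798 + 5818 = 8616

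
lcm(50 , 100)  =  100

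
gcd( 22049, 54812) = 1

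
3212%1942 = 1270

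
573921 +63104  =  637025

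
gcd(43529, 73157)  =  1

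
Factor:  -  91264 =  - 2^7*23^1*31^1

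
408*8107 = 3307656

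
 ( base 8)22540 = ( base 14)36b6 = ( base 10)9568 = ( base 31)9tk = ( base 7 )36616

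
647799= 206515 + 441284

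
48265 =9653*5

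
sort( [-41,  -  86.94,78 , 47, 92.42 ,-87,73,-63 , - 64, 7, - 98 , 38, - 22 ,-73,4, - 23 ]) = [ - 98, -87 , - 86.94,  -  73, - 64, - 63, - 41 , - 23, - 22,4,7, 38,47, 73,78,92.42] 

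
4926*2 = 9852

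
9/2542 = 9/2542 = 0.00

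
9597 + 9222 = 18819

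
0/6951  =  0 = 0.00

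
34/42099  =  34/42099 = 0.00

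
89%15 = 14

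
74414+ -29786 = 44628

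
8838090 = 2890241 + 5947849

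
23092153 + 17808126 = 40900279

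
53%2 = 1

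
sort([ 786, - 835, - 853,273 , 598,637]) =[- 853 , - 835, 273,  598,  637, 786]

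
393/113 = 393/113 = 3.48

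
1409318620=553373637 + 855944983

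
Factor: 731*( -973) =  - 711263 = -7^1*17^1*43^1*139^1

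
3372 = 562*6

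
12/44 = 3/11= 0.27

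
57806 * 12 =693672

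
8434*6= 50604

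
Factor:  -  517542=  - 2^1*3^1*86257^1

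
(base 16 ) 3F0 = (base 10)1008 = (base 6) 4400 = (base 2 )1111110000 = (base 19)2F1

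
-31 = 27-58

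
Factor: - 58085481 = -3^1*17^1*61^1*18671^1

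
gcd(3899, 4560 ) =1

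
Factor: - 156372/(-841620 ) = 157/845=   5^(- 1)*13^(  -  2 )*157^1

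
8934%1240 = 254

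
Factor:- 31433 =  - 17^1*43^2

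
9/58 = 9/58 = 0.16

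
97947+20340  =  118287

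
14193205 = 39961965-25768760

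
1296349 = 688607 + 607742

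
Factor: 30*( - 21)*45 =-28350= -  2^1*  3^4*5^2*7^1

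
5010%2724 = 2286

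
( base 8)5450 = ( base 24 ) 4n0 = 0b101100101000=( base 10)2856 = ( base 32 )2p8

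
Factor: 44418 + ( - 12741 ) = 31677 = 3^1* 10559^1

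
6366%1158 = 576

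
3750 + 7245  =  10995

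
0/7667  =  0 =0.00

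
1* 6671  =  6671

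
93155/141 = 93155/141 = 660.67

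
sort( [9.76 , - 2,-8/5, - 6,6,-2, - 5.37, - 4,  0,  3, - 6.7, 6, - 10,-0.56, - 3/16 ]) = [  -  10, - 6.7, - 6, - 5.37, - 4, - 2, - 2, - 8/5, - 0.56,  -  3/16,0, 3,6, 6, 9.76]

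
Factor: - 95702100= - 2^2* 3^1*5^2*13^1*53^1*463^1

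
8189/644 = 8189/644 = 12.72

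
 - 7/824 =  - 1 + 817/824 = - 0.01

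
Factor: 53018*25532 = 2^3*7^2 * 13^1*491^1*541^1 = 1353655576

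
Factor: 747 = 3^2 * 83^1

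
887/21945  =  887/21945 = 0.04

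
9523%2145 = 943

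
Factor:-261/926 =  - 2^( - 1)*3^2*29^1*463^( -1 ) 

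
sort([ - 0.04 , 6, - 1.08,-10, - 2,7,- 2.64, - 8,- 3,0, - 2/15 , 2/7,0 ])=[  -  10, -8, - 3,-2.64,-2, - 1.08, - 2/15, - 0.04, 0, 0, 2/7, 6, 7]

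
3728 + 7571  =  11299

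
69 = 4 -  - 65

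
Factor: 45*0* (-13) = 0=0^1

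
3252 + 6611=9863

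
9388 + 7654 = 17042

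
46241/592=78 + 65/592= 78.11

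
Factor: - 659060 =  - 2^2*5^1*31^1*1063^1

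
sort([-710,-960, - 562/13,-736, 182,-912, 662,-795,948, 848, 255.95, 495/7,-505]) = [-960,-912, - 795 ,-736,-710, - 505, - 562/13,495/7, 182,  255.95, 662, 848, 948] 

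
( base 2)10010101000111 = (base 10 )9543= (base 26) E31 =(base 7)36552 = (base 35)7RN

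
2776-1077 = 1699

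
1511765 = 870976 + 640789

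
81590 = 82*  995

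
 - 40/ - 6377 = 40/6377 = 0.01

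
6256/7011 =6256/7011= 0.89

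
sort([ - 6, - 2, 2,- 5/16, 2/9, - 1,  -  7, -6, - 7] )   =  [- 7, - 7, - 6, - 6, - 2, - 1,-5/16, 2/9, 2]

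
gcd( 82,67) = 1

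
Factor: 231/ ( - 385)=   -  3^1*5^ ( - 1) = - 3/5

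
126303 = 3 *42101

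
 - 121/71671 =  - 1  +  71550/71671 = - 0.00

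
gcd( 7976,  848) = 8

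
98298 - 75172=23126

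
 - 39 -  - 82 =43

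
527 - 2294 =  - 1767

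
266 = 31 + 235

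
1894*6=11364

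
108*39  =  4212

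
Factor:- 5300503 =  - 13^1*281^1*1451^1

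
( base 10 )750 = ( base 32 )ne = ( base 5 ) 11000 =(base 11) 622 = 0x2EE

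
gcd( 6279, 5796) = 483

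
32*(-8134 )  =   - 260288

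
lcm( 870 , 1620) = 46980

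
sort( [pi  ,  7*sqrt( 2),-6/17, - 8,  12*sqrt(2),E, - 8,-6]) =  [ - 8,  -  8,-6, - 6/17, E, pi, 7 * sqrt(2),12*sqrt(2)] 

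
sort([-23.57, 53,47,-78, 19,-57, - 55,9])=[-78, - 57,-55, -23.57, 9, 19,47, 53] 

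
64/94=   32/47 = 0.68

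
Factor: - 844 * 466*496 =  -  2^7*31^1*211^1 * 233^1 = - 195078784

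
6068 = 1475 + 4593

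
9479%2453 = 2120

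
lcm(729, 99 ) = 8019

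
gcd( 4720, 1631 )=1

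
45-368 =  -323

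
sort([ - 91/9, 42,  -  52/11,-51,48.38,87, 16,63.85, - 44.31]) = [- 51, - 44.31,-91/9,  -  52/11,16 , 42,48.38, 63.85, 87] 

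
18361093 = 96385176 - 78024083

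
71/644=71/644  =  0.11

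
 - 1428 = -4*357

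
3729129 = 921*4049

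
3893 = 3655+238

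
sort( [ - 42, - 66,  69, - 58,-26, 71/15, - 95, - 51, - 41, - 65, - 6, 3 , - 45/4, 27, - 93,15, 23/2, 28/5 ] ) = [-95, - 93,-66 ,- 65,-58,-51,-42,-41, - 26, -45/4, - 6,3, 71/15,  28/5, 23/2, 15, 27, 69] 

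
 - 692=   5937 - 6629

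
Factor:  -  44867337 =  - 3^1*14955779^1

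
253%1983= 253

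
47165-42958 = 4207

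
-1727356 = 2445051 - 4172407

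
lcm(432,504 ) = 3024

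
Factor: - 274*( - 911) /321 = 249614/321 = 2^1 * 3^( - 1) * 107^ ( - 1)*137^1*911^1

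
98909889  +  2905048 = 101814937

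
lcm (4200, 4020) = 281400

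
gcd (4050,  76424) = 2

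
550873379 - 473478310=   77395069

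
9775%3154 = 313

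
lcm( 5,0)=0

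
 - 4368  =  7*(-624) 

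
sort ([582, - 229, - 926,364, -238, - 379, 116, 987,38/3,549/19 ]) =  [ - 926, - 379, - 238, - 229,38/3,549/19, 116, 364,582 , 987 ]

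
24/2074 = 12/1037 = 0.01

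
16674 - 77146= -60472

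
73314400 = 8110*9040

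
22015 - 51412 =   -  29397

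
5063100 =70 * 72330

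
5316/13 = 5316/13 = 408.92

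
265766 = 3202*83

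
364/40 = 91/10 = 9.10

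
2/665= 2/665 = 0.00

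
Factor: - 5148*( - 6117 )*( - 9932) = -2^4*3^3 * 11^1*13^2 *191^1 * 2039^1 = -312761818512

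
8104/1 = 8104  =  8104.00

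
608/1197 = 32/63 = 0.51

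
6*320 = 1920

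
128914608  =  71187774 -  - 57726834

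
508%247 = 14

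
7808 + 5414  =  13222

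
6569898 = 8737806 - 2167908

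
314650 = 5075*62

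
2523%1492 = 1031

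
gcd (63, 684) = 9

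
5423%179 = 53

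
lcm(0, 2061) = 0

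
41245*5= 206225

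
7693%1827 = 385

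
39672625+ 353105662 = 392778287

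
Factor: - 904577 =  - 904577^1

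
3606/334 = 10+133/167 =10.80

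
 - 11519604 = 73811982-85331586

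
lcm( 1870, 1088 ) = 59840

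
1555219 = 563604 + 991615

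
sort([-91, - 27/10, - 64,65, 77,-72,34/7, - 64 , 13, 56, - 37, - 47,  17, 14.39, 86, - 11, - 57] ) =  [ - 91, - 72, - 64, - 64, - 57,- 47, - 37,- 11 , - 27/10, 34/7,13 , 14.39,17, 56,65, 77, 86]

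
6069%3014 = 41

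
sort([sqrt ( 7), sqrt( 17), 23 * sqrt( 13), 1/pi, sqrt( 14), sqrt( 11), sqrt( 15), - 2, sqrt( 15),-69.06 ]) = [ - 69.06, - 2,  1/pi, sqrt( 7 ),sqrt(11), sqrt(14), sqrt( 15 )  ,  sqrt(15), sqrt ( 17 ),23*sqrt(13) ]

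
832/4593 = 832/4593 = 0.18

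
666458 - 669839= - 3381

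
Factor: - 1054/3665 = -2^1 * 5^(  -  1)*17^1*31^1*733^( - 1 ) 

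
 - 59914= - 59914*1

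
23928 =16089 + 7839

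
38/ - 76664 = -19/38332 = -0.00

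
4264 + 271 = 4535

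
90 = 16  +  74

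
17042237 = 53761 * 317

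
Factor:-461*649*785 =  - 234863365= - 5^1*11^1*59^1 * 157^1*  461^1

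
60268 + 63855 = 124123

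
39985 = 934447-894462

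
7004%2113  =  665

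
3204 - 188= 3016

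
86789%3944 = 21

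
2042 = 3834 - 1792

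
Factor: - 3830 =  - 2^1 * 5^1*383^1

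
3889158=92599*42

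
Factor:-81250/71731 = - 2^1*5^5*11^( - 1) * 13^1*6521^(-1)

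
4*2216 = 8864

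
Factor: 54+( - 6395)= - 6341= -17^1*373^1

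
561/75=187/25 =7.48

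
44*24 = 1056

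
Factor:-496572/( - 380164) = 124143/95041 = 3^1*101^( - 1)*941^(-1)*41381^1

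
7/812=1/116= 0.01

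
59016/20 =2950 + 4/5=2950.80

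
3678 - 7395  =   - 3717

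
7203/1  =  7203=7203.00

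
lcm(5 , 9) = 45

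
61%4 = 1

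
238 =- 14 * ( - 17 )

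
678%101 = 72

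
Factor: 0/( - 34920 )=0 = 0^1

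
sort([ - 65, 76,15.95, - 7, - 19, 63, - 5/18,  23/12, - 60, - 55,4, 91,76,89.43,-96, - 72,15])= [ - 96,  -  72, -65, - 60, - 55, - 19, - 7, - 5/18,23/12,4,15,15.95,63,76,76, 89.43,91]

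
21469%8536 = 4397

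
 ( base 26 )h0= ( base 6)2014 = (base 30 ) EM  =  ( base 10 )442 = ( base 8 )672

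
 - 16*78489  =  -1255824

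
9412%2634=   1510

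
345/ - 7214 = -345/7214 = - 0.05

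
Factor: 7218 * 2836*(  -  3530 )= -2^4*3^2*5^1 * 353^1*401^1*709^1 = -  72259975440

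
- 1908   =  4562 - 6470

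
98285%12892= 8041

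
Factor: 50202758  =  2^1*43^1*583753^1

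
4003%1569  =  865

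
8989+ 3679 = 12668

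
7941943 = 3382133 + 4559810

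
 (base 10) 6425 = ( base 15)1d85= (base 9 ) 8728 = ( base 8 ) 14431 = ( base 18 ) 11eh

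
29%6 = 5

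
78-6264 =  - 6186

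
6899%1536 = 755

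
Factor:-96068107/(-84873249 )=3^(  -  2 )*59^1*61^1*26693^1*9430361^( - 1)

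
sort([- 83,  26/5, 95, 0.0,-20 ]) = [-83 , - 20,0.0, 26/5,  95]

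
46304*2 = 92608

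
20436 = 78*262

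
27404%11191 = 5022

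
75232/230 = 327 + 11/115 = 327.10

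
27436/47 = 27436/47 =583.74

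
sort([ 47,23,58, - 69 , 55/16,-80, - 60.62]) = [  -  80, - 69 , - 60.62,  55/16, 23,47, 58]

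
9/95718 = 3/31906 = 0.00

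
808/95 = 808/95 =8.51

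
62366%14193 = 5594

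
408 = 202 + 206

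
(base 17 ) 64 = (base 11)97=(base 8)152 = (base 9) 127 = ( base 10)106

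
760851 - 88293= 672558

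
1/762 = 1/762 = 0.00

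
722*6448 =4655456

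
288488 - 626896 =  - 338408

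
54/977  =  54/977 = 0.06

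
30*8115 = 243450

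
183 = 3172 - 2989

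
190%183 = 7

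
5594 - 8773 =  - 3179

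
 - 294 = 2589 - 2883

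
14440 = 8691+5749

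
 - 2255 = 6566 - 8821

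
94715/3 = 94715/3 = 31571.67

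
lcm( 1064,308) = 11704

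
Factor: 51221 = 17^1 * 23^1*131^1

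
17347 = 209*83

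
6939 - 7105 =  - 166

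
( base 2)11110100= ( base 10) 244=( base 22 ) b2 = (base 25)9J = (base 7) 466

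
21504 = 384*56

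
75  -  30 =45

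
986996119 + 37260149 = 1024256268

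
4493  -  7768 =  - 3275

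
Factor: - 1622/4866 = - 1/3 = -3^( - 1)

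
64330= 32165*2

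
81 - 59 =22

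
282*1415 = 399030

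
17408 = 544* 32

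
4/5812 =1/1453=0.00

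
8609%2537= 998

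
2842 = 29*98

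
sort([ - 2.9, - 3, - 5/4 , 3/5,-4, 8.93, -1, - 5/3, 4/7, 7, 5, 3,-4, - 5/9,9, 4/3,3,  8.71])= [ - 4, - 4,  -  3,-2.9, - 5/3,  -  5/4, - 1, - 5/9,4/7,3/5, 4/3, 3,3 , 5,7, 8.71, 8.93, 9] 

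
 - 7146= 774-7920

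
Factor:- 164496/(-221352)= 298/401 =2^1*149^1*401^(-1)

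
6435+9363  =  15798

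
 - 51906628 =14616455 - 66523083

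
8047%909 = 775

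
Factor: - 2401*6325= - 5^2*7^4*11^1*23^1 =- 15186325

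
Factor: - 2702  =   - 2^1*7^1*193^1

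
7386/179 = 7386/179 = 41.26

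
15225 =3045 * 5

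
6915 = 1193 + 5722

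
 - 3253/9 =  - 362 + 5/9 = -361.44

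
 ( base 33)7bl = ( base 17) 1ac0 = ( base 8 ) 17507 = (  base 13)384c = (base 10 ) 8007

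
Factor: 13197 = 3^1*53^1*83^1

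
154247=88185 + 66062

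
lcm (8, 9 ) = 72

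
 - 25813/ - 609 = 42 + 235/609 =42.39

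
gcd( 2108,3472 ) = 124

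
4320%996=336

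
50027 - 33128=16899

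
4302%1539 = 1224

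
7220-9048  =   - 1828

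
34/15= 34/15  =  2.27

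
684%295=94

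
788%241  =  65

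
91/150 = 91/150 = 0.61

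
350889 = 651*539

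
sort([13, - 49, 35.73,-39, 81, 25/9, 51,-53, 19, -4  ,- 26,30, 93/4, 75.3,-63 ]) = [-63, - 53,-49, - 39 , - 26, - 4, 25/9, 13, 19, 93/4,  30,35.73, 51,75.3,  81]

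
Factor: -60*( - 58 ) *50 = 2^4*3^1 * 5^3*29^1 = 174000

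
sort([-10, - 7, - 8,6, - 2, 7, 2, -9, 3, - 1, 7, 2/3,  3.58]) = [ - 10, - 9, - 8, - 7, - 2, - 1, 2/3,2, 3, 3.58,  6,  7 , 7]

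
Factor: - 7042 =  - 2^1*7^1*503^1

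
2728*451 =1230328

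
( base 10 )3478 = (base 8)6626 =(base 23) 6D5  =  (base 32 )3cm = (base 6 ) 24034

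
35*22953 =803355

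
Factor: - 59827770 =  - 2^1*3^2*5^1*19^1*59^1*593^1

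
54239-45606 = 8633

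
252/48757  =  252/48757 = 0.01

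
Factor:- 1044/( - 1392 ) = 3/4 = 2^( - 2)*3^1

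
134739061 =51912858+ 82826203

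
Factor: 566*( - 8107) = - 2^1 * 11^2*67^1* 283^1=- 4588562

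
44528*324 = 14427072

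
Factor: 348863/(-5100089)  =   - 23^( - 2)*31^( - 1)*167^1*311^( - 1)*2089^1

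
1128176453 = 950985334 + 177191119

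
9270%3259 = 2752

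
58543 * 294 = 17211642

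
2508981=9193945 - 6684964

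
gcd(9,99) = 9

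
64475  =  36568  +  27907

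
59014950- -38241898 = 97256848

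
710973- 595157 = 115816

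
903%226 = 225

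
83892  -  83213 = 679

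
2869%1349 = 171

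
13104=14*936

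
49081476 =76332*643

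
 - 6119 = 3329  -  9448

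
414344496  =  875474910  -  461130414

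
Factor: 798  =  2^1*3^1*7^1*19^1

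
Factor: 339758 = 2^1* 19^1*8941^1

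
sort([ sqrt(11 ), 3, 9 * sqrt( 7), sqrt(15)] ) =[3, sqrt(11 ),sqrt(15 ), 9 * sqrt (7) ]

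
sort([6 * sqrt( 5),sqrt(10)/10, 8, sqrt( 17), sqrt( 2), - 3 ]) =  [ - 3,  sqrt( 10 )/10, sqrt( 2), sqrt ( 17 ) , 8,  6*sqrt( 5) ]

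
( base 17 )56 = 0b1011011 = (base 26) 3d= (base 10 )91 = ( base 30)31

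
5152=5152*1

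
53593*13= 696709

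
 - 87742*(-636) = 55803912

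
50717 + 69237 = 119954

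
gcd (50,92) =2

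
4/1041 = 4/1041 = 0.00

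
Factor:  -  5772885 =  - 3^1* 5^1*23^1*29^1*577^1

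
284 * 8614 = 2446376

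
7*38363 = 268541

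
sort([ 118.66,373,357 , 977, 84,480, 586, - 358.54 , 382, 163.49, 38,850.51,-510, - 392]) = [ - 510,-392,-358.54,38,84,118.66, 163.49,357,373,382, 480,586,850.51,977 ]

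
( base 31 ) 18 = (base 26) 1d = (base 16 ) 27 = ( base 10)39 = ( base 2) 100111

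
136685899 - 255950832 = - 119264933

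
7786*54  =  420444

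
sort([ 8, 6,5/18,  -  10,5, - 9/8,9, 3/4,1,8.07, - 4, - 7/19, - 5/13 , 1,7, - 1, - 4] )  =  [-10, - 4, - 4, - 9/8, - 1, - 5/13, - 7/19,5/18,3/4,1, 1,5, 6, 7, 8 , 8.07, 9] 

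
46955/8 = 5869 + 3/8 = 5869.38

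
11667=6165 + 5502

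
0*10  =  0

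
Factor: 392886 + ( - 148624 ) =2^1*122131^1 = 244262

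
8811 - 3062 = 5749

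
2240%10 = 0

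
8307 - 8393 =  - 86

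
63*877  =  55251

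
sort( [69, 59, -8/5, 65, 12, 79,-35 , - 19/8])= [ - 35,-19/8,-8/5,  12,  59 , 65, 69, 79]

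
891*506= 450846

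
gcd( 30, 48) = 6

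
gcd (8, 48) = 8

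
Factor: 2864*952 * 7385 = 20135409280 = 2^7*5^1 * 7^2*17^1*179^1*211^1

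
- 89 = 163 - 252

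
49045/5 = 9809 = 9809.00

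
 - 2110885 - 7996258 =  - 10107143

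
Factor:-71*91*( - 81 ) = 523341= 3^4 * 7^1*13^1*71^1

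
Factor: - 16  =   - 2^4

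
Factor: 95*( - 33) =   -  3^1*5^1*11^1*19^1 = -3135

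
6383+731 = 7114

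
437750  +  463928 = 901678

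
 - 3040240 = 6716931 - 9757171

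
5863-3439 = 2424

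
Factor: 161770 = 2^1*5^1*7^1*2311^1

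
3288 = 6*548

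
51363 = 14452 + 36911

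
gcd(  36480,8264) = 8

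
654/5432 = 327/2716  =  0.12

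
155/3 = 51+2/3 =51.67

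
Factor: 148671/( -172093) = -3^2*16519^1*172093^( - 1 )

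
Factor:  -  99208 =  - 2^3 * 12401^1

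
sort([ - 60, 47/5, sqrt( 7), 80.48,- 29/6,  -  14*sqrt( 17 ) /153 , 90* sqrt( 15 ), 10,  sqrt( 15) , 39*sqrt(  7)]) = [ - 60, - 29/6, - 14* sqrt( 17)/153,sqrt(7 ), sqrt( 15 ), 47/5, 10, 80.48, 39*sqrt(7),90*sqrt( 15)] 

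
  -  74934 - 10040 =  - 84974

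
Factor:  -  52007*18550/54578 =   -  482364925/27289 = - 5^2*7^1*29^( - 1)*53^1*131^1*397^1 * 941^(  -  1)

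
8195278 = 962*8519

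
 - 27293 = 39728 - 67021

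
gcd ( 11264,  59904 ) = 512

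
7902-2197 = 5705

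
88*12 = 1056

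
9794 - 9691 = 103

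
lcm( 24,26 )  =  312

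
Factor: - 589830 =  - 2^1*3^1*5^1*19661^1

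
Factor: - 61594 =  - 2^1*13^1*23^1*103^1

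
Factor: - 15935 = -5^1*3187^1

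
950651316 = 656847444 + 293803872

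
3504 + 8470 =11974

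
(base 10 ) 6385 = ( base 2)1100011110001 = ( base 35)57F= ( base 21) ea1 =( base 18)11CD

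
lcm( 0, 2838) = 0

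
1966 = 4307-2341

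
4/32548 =1/8137 = 0.00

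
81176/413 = 196 + 228/413 = 196.55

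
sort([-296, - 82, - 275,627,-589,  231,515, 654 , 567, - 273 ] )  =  [ - 589, - 296, - 275,- 273,-82,231 , 515, 567,627, 654 ]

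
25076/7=3582 + 2/7 = 3582.29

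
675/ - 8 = -85  +  5/8 = - 84.38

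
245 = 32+213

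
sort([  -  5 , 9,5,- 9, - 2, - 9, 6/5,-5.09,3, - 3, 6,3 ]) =[ - 9,  -  9,-5.09,-5, -3, - 2,6/5, 3, 3,5, 6, 9]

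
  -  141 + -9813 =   -  9954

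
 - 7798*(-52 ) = 405496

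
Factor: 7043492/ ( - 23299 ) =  - 2^2*23^( - 1 )  *  1013^(- 1 )  *1760873^1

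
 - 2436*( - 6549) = 15953364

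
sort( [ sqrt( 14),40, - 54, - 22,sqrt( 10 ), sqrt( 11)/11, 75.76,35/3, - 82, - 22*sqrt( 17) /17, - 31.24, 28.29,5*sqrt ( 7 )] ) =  [ - 82, - 54,-31.24, - 22, - 22 * sqrt(17 )/17, sqrt( 11) /11,sqrt( 10),sqrt( 14 ),  35/3,5 * sqrt( 7), 28.29,40, 75.76]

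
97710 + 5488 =103198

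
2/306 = 1/153 = 0.01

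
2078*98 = 203644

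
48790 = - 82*( - 595) 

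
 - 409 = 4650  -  5059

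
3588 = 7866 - 4278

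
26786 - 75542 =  - 48756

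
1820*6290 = 11447800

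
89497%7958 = 1959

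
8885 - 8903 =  - 18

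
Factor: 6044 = 2^2*1511^1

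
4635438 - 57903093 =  - 53267655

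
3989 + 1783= 5772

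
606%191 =33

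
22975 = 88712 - 65737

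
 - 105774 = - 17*6222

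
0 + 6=6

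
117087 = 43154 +73933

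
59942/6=29971/3 = 9990.33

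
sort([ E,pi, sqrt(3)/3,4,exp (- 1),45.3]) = [exp ( - 1),  sqrt( 3)/3,E,pi, 4, 45.3]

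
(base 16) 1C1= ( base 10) 449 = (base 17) 197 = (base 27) gh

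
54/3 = 18 = 18.00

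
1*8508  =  8508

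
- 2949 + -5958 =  - 8907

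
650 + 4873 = 5523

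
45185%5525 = 985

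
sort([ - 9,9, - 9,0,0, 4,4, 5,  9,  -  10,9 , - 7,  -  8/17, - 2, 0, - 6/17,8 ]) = [ - 10,-9, - 9,  -  7, -2,  -  8/17, - 6/17, 0, 0,  0,4, 4,5 , 8, 9,  9 , 9] 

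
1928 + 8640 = 10568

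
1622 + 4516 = 6138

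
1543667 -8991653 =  - 7447986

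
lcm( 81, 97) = 7857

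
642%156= 18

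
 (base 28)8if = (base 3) 100022112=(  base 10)6791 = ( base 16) 1A87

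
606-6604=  - 5998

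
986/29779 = 986/29779 = 0.03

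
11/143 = 1/13 = 0.08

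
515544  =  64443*8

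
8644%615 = 34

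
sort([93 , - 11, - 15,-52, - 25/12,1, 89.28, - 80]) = [ - 80,-52, - 15, - 11,- 25/12 , 1, 89.28,93]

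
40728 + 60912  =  101640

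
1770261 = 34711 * 51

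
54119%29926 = 24193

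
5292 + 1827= 7119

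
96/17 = 5+11/17  =  5.65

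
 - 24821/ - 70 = 354 + 41/70  =  354.59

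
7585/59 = 128 + 33/59 = 128.56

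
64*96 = 6144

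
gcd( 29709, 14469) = 3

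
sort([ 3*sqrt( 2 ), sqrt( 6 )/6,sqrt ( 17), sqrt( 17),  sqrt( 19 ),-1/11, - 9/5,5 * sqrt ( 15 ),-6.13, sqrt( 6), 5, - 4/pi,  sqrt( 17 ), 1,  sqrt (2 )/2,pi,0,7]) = [ - 6.13,  -  9/5,- 4/pi, -1/11, 0,sqrt ( 6)/6, sqrt( 2 )/2, 1, sqrt(6), pi  ,  sqrt( 17 ),sqrt( 17 ),  sqrt( 17), 3*sqrt(2 ),sqrt( 19 ), 5, 7 , 5*sqrt( 15)]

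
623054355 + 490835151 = 1113889506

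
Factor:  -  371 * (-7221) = 2678991= 3^1*7^1*29^1*53^1*83^1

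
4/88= 1/22  =  0.05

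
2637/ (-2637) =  -1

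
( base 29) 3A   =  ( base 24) 41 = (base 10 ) 97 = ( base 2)1100001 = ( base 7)166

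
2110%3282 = 2110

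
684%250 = 184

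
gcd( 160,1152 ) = 32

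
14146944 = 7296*1939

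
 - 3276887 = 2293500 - 5570387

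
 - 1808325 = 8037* ( - 225)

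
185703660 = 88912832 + 96790828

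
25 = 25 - 0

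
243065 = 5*48613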